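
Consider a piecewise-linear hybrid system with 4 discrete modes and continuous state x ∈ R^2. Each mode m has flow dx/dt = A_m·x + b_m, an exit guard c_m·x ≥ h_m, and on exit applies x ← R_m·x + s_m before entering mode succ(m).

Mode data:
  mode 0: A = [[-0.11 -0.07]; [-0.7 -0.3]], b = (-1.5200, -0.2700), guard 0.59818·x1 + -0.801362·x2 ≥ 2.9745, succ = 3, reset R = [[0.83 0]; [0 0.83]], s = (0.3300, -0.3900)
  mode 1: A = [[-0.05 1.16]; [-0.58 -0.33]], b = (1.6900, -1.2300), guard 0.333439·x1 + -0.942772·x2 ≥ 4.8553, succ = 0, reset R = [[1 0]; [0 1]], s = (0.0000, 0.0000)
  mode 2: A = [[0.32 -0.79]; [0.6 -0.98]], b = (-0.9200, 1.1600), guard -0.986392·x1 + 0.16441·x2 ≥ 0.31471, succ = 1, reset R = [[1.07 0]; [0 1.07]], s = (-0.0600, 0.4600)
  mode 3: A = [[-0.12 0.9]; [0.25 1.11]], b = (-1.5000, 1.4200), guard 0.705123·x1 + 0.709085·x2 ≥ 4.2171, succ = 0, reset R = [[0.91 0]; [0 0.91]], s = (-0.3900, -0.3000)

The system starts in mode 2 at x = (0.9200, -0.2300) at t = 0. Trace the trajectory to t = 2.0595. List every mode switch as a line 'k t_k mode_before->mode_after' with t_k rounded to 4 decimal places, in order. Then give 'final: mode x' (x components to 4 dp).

1 1.0013 2->1
final: 1 1.8845 -0.7420

Mode 2: guard c·x = 0.3147 hit at Δt = 1.0013 (t = 1.0013), x⁻ = (-0.1864, 0.7960) → reset → x⁺ = (-0.2594, 1.3117), jump to mode 1
Mode 1: flow for 1.0582 to horizon, guard not reached → x = (1.8845, -0.7420)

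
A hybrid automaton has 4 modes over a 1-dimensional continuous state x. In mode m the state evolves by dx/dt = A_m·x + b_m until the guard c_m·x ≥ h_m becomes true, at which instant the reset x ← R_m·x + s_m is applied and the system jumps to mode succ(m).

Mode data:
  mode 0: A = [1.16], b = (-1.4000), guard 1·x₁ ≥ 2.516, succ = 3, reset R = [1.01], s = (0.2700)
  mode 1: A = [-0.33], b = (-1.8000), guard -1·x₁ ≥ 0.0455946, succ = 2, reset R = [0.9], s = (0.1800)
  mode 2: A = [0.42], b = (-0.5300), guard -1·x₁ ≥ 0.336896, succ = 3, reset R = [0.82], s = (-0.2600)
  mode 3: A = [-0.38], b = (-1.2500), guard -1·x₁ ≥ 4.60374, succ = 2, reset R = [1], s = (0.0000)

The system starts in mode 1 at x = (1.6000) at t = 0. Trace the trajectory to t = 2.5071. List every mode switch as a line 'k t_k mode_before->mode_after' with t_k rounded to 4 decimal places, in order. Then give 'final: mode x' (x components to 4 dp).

1 0.8049 1->2
2 1.6461 2->3
final: 3 -1.3045

Mode 1: guard c·x = 0.0456 hit at Δt = 0.8049 (t = 0.8049), x⁻ = (-0.0456) → reset → x⁺ = (0.1390), jump to mode 2
Mode 2: guard c·x = 0.3369 hit at Δt = 0.8412 (t = 1.6461), x⁻ = (-0.3369) → reset → x⁺ = (-0.5363), jump to mode 3
Mode 3: flow for 0.8610 to horizon, guard not reached → x = (-1.3045)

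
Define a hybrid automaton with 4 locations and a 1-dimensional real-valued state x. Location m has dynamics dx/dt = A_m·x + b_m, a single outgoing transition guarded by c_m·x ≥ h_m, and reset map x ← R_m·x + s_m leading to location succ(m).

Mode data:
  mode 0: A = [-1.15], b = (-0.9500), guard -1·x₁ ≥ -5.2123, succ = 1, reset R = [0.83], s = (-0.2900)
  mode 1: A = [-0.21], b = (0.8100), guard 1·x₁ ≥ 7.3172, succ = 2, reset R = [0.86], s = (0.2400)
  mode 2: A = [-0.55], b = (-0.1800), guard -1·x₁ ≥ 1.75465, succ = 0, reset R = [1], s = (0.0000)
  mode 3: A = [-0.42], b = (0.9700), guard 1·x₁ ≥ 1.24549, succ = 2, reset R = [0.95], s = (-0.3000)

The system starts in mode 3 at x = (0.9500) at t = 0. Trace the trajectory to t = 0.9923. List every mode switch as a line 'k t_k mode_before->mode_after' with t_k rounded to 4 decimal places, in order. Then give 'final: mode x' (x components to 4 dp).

1 0.5835 3->2
final: 2 0.6395

Mode 3: guard c·x = 1.2455 hit at Δt = 0.5835 (t = 0.5835), x⁻ = (1.2455) → reset → x⁺ = (0.8832), jump to mode 2
Mode 2: flow for 0.4088 to horizon, guard not reached → x = (0.6395)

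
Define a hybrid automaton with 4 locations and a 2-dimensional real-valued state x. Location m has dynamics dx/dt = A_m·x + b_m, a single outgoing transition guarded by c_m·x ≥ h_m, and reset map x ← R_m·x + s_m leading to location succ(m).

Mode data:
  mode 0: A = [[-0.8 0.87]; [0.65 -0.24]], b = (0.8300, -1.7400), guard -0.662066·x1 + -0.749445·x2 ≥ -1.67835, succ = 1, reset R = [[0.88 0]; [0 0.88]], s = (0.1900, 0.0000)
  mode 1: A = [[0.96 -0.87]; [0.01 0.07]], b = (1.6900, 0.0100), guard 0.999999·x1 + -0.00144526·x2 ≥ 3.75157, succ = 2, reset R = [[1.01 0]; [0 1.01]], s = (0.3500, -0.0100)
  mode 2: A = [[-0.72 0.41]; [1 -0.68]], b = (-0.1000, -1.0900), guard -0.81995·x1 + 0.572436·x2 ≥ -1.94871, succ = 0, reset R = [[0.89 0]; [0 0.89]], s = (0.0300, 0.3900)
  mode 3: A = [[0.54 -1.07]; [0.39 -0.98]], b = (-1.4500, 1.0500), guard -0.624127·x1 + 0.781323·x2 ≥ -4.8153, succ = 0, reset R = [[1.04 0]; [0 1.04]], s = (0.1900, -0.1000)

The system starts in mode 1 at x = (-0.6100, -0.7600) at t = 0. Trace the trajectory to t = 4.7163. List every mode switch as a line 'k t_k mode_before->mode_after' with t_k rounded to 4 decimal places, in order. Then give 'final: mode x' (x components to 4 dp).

1 1.2583 1->2
2 1.8209 2->0
3 2.7337 0->1
4 3.1657 1->2
5 3.5616 2->0
final: 0 2.6012 1.1300

Mode 1: guard c·x = 3.7516 hit at Δt = 1.2583 (t = 1.2583), x⁻ = (3.7504, -0.8023) → reset → x⁺ = (4.1379, -0.8203), jump to mode 2
Mode 2: guard c·x = -1.9487 hit at Δt = 0.5626 (t = 1.8209), x⁻ = (2.7093, 0.4765) → reset → x⁺ = (2.4413, 0.8141), jump to mode 0
Mode 0: guard c·x = -1.6784 hit at Δt = 0.9128 (t = 2.7337), x⁻ = (2.0558, 0.4233) → reset → x⁺ = (1.9991, 0.3725), jump to mode 1
Mode 1: guard c·x = 3.7516 hit at Δt = 0.4320 (t = 3.1657), x⁻ = (3.7522, 0.4007) → reset → x⁺ = (4.1397, 0.3947), jump to mode 2
Mode 2: guard c·x = -1.9487 hit at Δt = 0.3959 (t = 3.5616), x⁻ = (3.1991, 1.1781) → reset → x⁺ = (2.8772, 1.4385), jump to mode 0
Mode 0: flow for 1.1547 to horizon, guard not reached → x = (2.6012, 1.1300)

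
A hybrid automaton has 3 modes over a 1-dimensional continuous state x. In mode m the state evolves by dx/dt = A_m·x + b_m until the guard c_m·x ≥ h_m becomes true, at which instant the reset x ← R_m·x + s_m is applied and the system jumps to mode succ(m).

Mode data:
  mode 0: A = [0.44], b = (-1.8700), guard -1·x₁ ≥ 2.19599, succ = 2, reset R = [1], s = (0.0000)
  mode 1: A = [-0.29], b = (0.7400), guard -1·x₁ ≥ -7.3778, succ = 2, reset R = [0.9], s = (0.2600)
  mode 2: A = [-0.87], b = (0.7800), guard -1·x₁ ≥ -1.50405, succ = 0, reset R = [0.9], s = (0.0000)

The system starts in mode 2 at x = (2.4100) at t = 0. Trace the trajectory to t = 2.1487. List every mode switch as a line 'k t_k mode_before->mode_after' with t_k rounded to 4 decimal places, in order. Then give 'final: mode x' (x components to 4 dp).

1 1.0492 2->0
final: 0 -0.4485

Mode 2: guard c·x = -1.5041 hit at Δt = 1.0492 (t = 1.0492), x⁻ = (1.5041) → reset → x⁺ = (1.3536), jump to mode 0
Mode 0: flow for 1.0995 to horizon, guard not reached → x = (-0.4485)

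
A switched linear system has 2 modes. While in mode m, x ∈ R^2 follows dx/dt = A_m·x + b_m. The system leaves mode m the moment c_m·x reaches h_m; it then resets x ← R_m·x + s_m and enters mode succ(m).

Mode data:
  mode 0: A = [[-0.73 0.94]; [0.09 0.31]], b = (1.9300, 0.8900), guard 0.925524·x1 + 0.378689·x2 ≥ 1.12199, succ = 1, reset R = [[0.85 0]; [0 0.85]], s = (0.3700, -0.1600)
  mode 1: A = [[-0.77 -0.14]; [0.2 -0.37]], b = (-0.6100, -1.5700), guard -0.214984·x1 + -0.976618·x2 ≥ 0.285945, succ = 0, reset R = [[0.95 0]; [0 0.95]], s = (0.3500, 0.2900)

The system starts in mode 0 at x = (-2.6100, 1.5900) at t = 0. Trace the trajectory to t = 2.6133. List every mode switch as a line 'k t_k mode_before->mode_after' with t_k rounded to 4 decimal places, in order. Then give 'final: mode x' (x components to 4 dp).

Mode 0: guard c·x = 1.1220 hit at Δt = 0.6092 (t = 0.6092), x⁻ = (0.2114, 2.4460) → reset → x⁺ = (0.5497, 1.9191), jump to mode 1
Mode 1: guard c·x = 0.2859 hit at Δt = 1.1556 (t = 1.7648), x⁻ = (-0.3086, -0.2249) → reset → x⁺ = (0.0568, 0.0764), jump to mode 0
Mode 0: guard c·x = 1.1220 hit at Δt = 0.4938 (t = 2.2586), x⁻ = (0.9715, 0.5885) → reset → x⁺ = (1.1958, 0.3402), jump to mode 1
Mode 1: flow for 0.3547 to horizon, guard not reached → x = (0.7174, -0.1611)

1 0.6092 0->1
2 1.7648 1->0
3 2.2586 0->1
final: 1 0.7174 -0.1611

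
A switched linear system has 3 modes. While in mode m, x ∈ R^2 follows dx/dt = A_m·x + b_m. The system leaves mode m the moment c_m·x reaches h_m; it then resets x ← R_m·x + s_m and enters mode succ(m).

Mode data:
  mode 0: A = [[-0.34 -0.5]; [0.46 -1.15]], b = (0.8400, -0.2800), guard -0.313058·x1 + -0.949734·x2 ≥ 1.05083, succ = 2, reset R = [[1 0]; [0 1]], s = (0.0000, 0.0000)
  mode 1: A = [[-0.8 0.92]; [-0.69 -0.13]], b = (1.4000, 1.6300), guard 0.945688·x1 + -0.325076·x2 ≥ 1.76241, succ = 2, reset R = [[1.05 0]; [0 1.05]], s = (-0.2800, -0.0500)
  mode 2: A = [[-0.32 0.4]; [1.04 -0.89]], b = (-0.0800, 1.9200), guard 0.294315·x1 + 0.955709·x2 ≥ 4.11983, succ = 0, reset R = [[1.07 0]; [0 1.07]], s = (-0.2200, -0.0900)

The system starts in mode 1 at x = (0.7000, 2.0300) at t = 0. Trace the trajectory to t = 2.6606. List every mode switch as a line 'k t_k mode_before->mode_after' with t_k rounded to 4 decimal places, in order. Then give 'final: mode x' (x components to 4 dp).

Mode 1: guard c·x = 1.7624 hit at Δt = 0.9476 (t = 0.9476), x⁻ = (2.6029, 2.1506) → reset → x⁺ = (2.4530, 2.2082), jump to mode 2
Mode 2: guard c·x = 4.1198 hit at Δt = 0.6607 (t = 1.6083), x⁻ = (2.6355, 3.4991) → reset → x⁺ = (2.6000, 3.6541), jump to mode 0
Mode 0: flow for 1.0523 to horizon, guard not reached → x = (1.5429, 1.4370)

1 0.9476 1->2
2 1.6083 2->0
final: 0 1.5429 1.4370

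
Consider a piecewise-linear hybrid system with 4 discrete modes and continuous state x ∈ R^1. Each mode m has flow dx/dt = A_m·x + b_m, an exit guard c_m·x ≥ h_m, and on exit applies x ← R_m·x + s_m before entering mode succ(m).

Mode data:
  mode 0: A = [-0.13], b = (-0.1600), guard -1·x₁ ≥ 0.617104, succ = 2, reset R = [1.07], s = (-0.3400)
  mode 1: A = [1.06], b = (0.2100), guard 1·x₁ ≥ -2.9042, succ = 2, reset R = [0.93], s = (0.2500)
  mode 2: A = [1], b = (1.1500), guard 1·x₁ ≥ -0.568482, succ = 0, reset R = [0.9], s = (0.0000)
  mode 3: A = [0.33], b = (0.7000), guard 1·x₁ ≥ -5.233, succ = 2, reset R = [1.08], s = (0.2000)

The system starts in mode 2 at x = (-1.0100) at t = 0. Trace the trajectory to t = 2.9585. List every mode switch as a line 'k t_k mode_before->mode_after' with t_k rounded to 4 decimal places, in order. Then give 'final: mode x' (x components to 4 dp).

Mode 2: guard c·x = -0.5685 hit at Δt = 1.4240 (t = 1.4240), x⁻ = (-0.5685) → reset → x⁺ = (-0.5116), jump to mode 0
Mode 0: guard c·x = 0.6171 hit at Δt = 1.2200 (t = 2.6440), x⁻ = (-0.6171) → reset → x⁺ = (-1.0003), jump to mode 2
Mode 2: flow for 0.3145 to horizon, guard not reached → x = (-0.9450)

1 1.4240 2->0
2 2.6440 0->2
final: 2 -0.9450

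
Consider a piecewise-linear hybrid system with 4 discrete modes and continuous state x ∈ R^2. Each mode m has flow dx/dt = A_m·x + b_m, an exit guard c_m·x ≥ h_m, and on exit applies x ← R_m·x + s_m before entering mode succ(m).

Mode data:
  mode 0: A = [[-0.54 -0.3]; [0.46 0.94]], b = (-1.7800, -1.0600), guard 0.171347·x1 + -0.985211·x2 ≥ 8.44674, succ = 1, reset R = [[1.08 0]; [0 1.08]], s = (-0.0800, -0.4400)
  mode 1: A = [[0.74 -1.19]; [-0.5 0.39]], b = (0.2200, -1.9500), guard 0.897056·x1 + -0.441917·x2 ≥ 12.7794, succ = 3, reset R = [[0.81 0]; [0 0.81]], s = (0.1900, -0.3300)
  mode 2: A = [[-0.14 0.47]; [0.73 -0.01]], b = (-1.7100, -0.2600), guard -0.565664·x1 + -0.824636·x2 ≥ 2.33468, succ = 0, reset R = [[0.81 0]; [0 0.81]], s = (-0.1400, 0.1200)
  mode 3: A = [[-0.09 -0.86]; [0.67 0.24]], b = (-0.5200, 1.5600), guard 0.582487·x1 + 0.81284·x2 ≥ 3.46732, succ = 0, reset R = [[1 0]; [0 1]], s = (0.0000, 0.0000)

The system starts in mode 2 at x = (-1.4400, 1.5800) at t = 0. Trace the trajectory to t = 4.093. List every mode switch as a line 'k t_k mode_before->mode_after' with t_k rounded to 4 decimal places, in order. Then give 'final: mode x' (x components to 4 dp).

Mode 2: guard c·x = 2.3347 hit at Δt = 1.3113 (t = 1.3113), x⁻ = (-2.9774, -0.7888) → reset → x⁺ = (-2.5517, -0.5189), jump to mode 0
Mode 0: guard c·x = 8.4467 hit at Δt = 1.4596 (t = 2.7709), x⁻ = (-1.6412, -8.8590) → reset → x⁺ = (-1.8525, -10.0077), jump to mode 1
Mode 1: guard c·x = 12.7794 hit at Δt = 0.5673 (t = 3.3382), x⁻ = (7.1808, -14.3417) → reset → x⁺ = (6.0064, -11.9468), jump to mode 3
Mode 3: flow for 0.7548 to horizon, guard not reached → x = (11.6777, -8.0386)

1 1.3113 2->0
2 2.7709 0->1
3 3.3382 1->3
final: 3 11.6777 -8.0386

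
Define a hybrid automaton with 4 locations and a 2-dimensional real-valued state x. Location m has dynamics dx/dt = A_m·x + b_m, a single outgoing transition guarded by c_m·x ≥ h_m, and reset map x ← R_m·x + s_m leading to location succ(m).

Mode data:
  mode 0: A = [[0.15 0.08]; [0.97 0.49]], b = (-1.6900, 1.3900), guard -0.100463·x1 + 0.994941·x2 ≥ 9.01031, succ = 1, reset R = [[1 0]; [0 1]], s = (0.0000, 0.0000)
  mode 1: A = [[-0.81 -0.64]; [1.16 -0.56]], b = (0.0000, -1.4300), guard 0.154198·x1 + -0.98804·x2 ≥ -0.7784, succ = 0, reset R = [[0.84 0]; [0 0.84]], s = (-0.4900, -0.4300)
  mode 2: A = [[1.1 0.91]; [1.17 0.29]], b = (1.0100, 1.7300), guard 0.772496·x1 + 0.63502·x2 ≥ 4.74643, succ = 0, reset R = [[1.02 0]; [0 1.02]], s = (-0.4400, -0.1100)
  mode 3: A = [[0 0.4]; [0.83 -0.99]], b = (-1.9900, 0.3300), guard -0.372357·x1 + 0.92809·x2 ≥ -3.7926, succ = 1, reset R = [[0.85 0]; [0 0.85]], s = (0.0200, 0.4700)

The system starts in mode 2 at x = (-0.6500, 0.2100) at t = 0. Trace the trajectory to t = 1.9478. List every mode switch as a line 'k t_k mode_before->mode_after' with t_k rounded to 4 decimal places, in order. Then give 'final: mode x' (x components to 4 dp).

1 1.3053 2->0
final: 0 2.1272 7.8950

Mode 2: guard c·x = 4.7464 hit at Δt = 1.3053 (t = 1.3053), x⁻ = (3.0669, 3.7437) → reset → x⁺ = (2.6882, 3.7085), jump to mode 0
Mode 0: flow for 0.6425 to horizon, guard not reached → x = (2.1272, 7.8950)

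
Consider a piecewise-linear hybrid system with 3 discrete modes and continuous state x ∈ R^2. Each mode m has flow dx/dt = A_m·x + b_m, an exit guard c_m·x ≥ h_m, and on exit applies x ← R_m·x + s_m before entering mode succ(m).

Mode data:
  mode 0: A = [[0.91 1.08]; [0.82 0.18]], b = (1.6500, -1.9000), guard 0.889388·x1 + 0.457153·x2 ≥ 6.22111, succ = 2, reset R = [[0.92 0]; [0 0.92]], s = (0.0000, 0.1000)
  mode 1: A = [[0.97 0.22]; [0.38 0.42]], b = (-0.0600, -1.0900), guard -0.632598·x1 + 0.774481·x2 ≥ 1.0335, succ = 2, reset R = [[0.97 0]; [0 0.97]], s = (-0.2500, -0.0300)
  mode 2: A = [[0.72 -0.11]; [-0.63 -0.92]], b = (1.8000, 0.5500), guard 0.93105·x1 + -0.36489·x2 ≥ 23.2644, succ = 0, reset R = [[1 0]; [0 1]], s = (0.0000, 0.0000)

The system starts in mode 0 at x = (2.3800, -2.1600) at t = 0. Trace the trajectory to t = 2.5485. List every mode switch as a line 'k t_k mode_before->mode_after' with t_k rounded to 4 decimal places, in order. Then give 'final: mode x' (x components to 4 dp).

Mode 0: guard c·x = 6.2211 hit at Δt = 1.4048 (t = 1.4048), x⁻ = (7.2574, -0.5109) → reset → x⁺ = (6.6768, -0.3700), jump to mode 2
Mode 2: flow for 1.1437 to horizon, guard not reached → x = (18.8615, -5.5082)

1 1.4048 0->2
final: 2 18.8615 -5.5082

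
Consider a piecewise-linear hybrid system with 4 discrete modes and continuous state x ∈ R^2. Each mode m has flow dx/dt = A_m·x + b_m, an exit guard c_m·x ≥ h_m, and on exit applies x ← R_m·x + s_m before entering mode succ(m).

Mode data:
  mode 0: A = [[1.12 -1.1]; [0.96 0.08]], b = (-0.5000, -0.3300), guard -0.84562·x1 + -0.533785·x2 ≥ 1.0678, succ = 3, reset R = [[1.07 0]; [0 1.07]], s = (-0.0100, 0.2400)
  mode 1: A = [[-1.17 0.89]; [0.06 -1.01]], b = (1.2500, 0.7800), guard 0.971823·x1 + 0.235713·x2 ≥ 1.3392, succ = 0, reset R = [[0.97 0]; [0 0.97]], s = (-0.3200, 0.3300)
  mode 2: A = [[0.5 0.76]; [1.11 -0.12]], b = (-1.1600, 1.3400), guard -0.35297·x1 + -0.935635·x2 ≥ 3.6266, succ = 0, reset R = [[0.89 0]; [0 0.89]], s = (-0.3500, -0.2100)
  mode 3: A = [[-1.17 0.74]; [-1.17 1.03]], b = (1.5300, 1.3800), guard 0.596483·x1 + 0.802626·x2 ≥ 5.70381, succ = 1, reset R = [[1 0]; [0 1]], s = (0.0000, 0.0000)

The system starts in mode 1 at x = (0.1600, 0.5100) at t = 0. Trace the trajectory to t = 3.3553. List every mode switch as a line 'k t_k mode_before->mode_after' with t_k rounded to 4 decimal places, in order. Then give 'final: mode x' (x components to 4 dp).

1 1.1527 1->0
2 2.5145 0->3
final: 3 1.3091 4.3626

Mode 1: guard c·x = 1.3392 hit at Δt = 1.1527 (t = 1.1527), x⁻ = (1.2019, 0.7260) → reset → x⁺ = (0.8459, 1.0342), jump to mode 0
Mode 0: guard c·x = 1.0678 hit at Δt = 1.3618 (t = 2.5145), x⁻ = (-1.6056, 0.5432) → reset → x⁺ = (-1.7280, 0.8212), jump to mode 3
Mode 3: flow for 0.8408 to horizon, guard not reached → x = (1.3091, 4.3626)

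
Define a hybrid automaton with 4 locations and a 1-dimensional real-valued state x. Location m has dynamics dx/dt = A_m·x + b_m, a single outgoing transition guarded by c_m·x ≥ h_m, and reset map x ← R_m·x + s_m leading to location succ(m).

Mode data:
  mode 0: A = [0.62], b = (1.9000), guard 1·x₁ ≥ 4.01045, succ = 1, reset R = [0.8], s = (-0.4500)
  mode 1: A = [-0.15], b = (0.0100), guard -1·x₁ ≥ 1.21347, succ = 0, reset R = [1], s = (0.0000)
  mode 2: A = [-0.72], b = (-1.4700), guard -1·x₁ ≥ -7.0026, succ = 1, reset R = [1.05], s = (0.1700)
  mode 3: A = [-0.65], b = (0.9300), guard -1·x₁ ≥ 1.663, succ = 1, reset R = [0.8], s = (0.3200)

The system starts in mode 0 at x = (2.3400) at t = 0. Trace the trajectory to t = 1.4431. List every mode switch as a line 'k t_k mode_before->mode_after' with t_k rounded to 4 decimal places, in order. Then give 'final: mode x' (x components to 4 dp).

Mode 0: guard c·x = 4.0104 hit at Δt = 0.4344 (t = 0.4344), x⁻ = (4.0104) → reset → x⁺ = (2.7584), jump to mode 1
Mode 1: flow for 1.0087 to horizon, guard not reached → x = (2.3804)

1 0.4344 0->1
final: 1 2.3804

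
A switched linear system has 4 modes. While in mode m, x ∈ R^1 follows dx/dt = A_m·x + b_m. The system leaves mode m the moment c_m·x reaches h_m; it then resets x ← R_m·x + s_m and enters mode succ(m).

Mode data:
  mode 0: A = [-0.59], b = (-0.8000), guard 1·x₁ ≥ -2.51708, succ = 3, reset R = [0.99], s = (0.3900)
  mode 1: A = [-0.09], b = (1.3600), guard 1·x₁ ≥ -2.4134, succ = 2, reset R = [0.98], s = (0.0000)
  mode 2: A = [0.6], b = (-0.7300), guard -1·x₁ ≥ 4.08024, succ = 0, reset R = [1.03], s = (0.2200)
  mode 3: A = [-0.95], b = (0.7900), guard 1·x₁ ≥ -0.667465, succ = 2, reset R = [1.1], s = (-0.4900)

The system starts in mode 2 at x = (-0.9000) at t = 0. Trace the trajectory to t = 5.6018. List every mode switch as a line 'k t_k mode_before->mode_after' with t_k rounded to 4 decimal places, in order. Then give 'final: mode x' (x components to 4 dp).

Mode 2: guard c·x = 4.0802 hit at Δt = 1.5288 (t = 1.5288), x⁻ = (-4.0802) → reset → x⁺ = (-3.9826), jump to mode 0
Mode 0: guard c·x = -2.5171 hit at Δt = 1.3836 (t = 2.9124), x⁻ = (-2.5171) → reset → x⁺ = (-2.1019), jump to mode 3
Mode 3: guard c·x = -0.6675 hit at Δt = 0.7067 (t = 3.6191), x⁻ = (-0.6675) → reset → x⁺ = (-1.2242), jump to mode 2
Mode 2: guard c·x = 4.0802 hit at Δt = 1.2913 (t = 4.9104), x⁻ = (-4.0802) → reset → x⁺ = (-3.9826), jump to mode 0
Mode 0: flow for 0.6914 to horizon, guard not reached → x = (-3.1027)

1 1.5288 2->0
2 2.9124 0->3
3 3.6191 3->2
4 4.9104 2->0
final: 0 -3.1027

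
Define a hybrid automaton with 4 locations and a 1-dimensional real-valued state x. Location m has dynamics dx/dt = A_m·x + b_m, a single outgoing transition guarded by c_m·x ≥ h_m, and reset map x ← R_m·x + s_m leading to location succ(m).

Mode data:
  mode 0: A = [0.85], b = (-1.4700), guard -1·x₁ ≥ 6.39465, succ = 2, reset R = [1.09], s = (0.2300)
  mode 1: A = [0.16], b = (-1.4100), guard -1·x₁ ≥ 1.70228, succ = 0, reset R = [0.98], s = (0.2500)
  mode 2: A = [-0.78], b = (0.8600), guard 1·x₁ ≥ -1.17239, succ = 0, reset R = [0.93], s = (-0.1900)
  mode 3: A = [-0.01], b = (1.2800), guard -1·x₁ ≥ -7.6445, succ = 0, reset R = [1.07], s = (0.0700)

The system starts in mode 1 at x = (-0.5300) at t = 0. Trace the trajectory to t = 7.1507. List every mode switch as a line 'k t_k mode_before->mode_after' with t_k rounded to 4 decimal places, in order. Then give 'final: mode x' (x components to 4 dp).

1 0.7388 1->0
2 1.8543 0->2
3 3.4410 2->0
4 4.6092 0->2
5 6.1959 2->0
final: 0 -5.0468

Mode 1: guard c·x = 1.7023 hit at Δt = 0.7388 (t = 0.7388), x⁻ = (-1.7023) → reset → x⁺ = (-1.4182), jump to mode 0
Mode 0: guard c·x = 6.3947 hit at Δt = 1.1155 (t = 1.8543), x⁻ = (-6.3946) → reset → x⁺ = (-6.7402), jump to mode 2
Mode 2: guard c·x = -1.1724 hit at Δt = 1.5867 (t = 3.4410), x⁻ = (-1.1724) → reset → x⁺ = (-1.2803), jump to mode 0
Mode 0: guard c·x = 6.3947 hit at Δt = 1.1682 (t = 4.6092), x⁻ = (-6.3947) → reset → x⁺ = (-6.7402), jump to mode 2
Mode 2: guard c·x = -1.1724 hit at Δt = 1.5867 (t = 6.1959), x⁻ = (-1.1724) → reset → x⁺ = (-1.2803), jump to mode 0
Mode 0: flow for 0.9548 to horizon, guard not reached → x = (-5.0468)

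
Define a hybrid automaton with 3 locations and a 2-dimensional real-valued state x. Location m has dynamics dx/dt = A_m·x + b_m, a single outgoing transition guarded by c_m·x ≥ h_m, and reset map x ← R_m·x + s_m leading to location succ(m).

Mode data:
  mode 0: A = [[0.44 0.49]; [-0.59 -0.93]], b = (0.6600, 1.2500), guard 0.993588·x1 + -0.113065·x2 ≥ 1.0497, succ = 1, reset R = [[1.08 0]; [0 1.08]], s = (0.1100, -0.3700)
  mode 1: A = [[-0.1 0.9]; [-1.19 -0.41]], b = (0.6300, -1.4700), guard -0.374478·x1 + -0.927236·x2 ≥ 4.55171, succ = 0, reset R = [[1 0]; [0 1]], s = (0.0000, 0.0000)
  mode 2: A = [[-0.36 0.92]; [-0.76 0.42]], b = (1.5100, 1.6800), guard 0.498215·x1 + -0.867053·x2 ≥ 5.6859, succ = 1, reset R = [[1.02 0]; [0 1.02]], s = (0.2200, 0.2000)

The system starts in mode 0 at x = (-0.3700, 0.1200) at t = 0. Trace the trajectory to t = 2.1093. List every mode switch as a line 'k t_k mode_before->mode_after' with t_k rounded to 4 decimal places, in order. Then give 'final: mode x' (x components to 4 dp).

Mode 0: guard c·x = 1.0497 hit at Δt = 1.3885 (t = 1.3885), x⁻ = (1.1483, 0.8066) → reset → x⁺ = (1.3501, 0.5011), jump to mode 1
Mode 1: flow for 0.7208 to horizon, guard not reached → x = (1.3028, -1.6137)

1 1.3885 0->1
final: 1 1.3028 -1.6137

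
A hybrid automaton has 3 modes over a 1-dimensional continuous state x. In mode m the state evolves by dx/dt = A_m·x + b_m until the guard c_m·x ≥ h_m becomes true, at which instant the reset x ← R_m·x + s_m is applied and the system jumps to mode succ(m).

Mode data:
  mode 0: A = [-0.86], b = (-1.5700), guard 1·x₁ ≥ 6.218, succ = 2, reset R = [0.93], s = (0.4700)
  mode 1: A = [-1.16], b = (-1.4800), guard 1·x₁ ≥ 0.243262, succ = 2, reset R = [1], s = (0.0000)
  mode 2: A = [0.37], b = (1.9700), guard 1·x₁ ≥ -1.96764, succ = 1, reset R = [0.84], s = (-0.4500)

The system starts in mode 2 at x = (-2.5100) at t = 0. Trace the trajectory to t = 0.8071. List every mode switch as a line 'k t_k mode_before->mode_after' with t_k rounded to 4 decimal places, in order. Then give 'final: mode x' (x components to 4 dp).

Mode 2: guard c·x = -1.9676 hit at Δt = 0.4763 (t = 0.4763), x⁻ = (-1.9676) → reset → x⁺ = (-2.1028), jump to mode 1
Mode 1: flow for 0.3308 to horizon, guard not reached → x = (-1.8393)

1 0.4763 2->1
final: 1 -1.8393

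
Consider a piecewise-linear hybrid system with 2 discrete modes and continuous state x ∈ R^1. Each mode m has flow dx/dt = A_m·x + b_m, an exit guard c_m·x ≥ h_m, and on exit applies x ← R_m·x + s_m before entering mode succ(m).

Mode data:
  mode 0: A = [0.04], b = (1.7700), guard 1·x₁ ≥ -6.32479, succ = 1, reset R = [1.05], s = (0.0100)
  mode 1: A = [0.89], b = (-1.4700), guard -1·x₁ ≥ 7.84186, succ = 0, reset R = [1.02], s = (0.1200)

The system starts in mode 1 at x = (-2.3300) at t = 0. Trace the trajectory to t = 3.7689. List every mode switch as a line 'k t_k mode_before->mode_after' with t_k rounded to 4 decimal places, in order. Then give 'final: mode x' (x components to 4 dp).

1 0.9763 1->0
2 2.0222 0->1
3 2.1755 1->0
4 3.2214 0->1
5 3.3747 1->0
final: 0 -7.3007

Mode 1: guard c·x = 7.8419 hit at Δt = 0.9763 (t = 0.9763), x⁻ = (-7.8419) → reset → x⁺ = (-7.8787), jump to mode 0
Mode 0: guard c·x = -6.3248 hit at Δt = 1.0459 (t = 2.0222), x⁻ = (-6.3248) → reset → x⁺ = (-6.6310), jump to mode 1
Mode 1: guard c·x = 7.8419 hit at Δt = 0.1533 (t = 2.1755), x⁻ = (-7.8419) → reset → x⁺ = (-7.8787), jump to mode 0
Mode 0: guard c·x = -6.3248 hit at Δt = 1.0459 (t = 3.2214), x⁻ = (-6.3248) → reset → x⁺ = (-6.6310), jump to mode 1
Mode 1: guard c·x = 7.8419 hit at Δt = 0.1533 (t = 3.3747), x⁻ = (-7.8419) → reset → x⁺ = (-7.8787), jump to mode 0
Mode 0: flow for 0.3942 to horizon, guard not reached → x = (-7.3007)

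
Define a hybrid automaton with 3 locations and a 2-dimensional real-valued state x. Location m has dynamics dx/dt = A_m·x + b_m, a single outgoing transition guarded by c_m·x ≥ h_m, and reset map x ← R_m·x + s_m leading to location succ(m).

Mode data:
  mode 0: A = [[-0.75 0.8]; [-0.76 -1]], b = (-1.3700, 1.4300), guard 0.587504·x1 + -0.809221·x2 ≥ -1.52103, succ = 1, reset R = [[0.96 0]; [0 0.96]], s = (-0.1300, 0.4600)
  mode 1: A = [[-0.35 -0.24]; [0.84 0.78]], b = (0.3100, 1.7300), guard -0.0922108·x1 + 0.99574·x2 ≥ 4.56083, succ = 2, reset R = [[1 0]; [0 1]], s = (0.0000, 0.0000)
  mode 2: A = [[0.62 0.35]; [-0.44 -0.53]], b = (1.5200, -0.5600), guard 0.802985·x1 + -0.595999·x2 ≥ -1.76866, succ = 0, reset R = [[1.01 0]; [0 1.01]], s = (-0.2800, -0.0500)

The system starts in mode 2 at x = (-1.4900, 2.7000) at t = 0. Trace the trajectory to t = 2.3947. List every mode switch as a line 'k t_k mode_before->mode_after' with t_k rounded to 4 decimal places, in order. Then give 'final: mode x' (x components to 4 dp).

1 0.4846 2->0
2 2.0540 0->1
final: 1 -0.3601 3.3869

Mode 2: guard c·x = -1.7687 hit at Δt = 0.4846 (t = 0.4846), x⁻ = (-0.6796, 2.0519) → reset → x⁺ = (-0.9664, 2.0224), jump to mode 0
Mode 0: guard c·x = -1.5210 hit at Δt = 1.5694 (t = 2.0540), x⁻ = (-0.1544, 1.7675) → reset → x⁺ = (-0.2782, 2.1568), jump to mode 1
Mode 1: flow for 0.3407 to horizon, guard not reached → x = (-0.3601, 3.3869)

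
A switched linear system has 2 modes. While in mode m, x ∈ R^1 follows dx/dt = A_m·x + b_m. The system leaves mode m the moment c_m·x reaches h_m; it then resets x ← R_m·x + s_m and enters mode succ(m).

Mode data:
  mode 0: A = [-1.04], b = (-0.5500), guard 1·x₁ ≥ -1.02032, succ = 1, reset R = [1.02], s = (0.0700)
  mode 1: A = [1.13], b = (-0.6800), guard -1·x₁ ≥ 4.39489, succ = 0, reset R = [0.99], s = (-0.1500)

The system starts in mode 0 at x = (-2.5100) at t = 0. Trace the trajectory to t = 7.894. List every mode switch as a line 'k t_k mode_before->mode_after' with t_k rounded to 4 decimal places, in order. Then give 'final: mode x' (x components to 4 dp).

Mode 0: guard c·x = -1.0203 hit at Δt = 1.3404 (t = 1.3404), x⁻ = (-1.0203) → reset → x⁺ = (-0.9707), jump to mode 1
Mode 1: guard c·x = 4.3949 hit at Δt = 1.0231 (t = 2.3635), x⁻ = (-4.3949) → reset → x⁺ = (-4.5009), jump to mode 0
Mode 0: guard c·x = -1.0203 hit at Δt = 2.0093 (t = 4.3728), x⁻ = (-1.0203) → reset → x⁺ = (-0.9707), jump to mode 1
Mode 1: guard c·x = 4.3949 hit at Δt = 1.0231 (t = 5.3959), x⁻ = (-4.3949) → reset → x⁺ = (-4.5009), jump to mode 0
Mode 0: guard c·x = -1.0203 hit at Δt = 2.0093 (t = 7.4052), x⁻ = (-1.0203) → reset → x⁺ = (-0.9707), jump to mode 1
Mode 1: flow for 0.4888 to horizon, guard not reached → x = (-2.1303)

1 1.3404 0->1
2 2.3635 1->0
3 4.3728 0->1
4 5.3959 1->0
5 7.4052 0->1
final: 1 -2.1303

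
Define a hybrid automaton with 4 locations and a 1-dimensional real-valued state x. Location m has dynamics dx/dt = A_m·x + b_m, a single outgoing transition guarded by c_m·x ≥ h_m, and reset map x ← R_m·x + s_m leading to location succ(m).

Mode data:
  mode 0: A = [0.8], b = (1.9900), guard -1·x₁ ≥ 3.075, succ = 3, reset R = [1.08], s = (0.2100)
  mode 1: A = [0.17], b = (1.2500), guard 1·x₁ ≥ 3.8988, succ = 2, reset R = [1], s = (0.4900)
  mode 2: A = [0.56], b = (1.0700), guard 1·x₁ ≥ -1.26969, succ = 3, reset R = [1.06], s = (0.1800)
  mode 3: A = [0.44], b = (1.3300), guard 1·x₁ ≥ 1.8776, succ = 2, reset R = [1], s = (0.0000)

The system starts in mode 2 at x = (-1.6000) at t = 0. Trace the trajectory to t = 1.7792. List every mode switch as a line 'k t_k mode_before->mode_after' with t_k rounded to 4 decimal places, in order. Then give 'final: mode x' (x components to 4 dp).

Mode 2: guard c·x = -1.2697 hit at Δt = 1.2932 (t = 1.2932), x⁻ = (-1.2697) → reset → x⁺ = (-1.1659), jump to mode 3
Mode 3: flow for 0.4860 to horizon, guard not reached → x = (-0.7232)

1 1.2932 2->3
final: 3 -0.7232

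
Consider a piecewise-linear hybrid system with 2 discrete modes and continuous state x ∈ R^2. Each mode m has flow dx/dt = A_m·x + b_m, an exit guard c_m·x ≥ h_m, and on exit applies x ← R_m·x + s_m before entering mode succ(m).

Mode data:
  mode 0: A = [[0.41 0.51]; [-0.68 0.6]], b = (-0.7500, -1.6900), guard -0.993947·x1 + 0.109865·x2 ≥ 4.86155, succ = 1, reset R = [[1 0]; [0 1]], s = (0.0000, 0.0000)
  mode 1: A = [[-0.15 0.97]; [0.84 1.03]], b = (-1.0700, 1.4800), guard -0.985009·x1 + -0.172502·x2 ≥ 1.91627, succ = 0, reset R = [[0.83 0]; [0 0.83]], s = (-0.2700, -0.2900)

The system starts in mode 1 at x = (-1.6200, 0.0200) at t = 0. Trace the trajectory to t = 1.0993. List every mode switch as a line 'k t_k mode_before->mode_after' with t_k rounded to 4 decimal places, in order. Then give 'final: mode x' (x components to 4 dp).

Mode 1: guard c·x = 1.9163 hit at Δt = 0.4280 (t = 0.4280), x⁻ = (-1.9499, 0.0252) → reset → x⁺ = (-1.8884, -0.2691), jump to mode 0
Mode 0: flow for 0.6713 to horizon, guard not reached → x = (-3.2165, -0.4092)

1 0.4280 1->0
final: 0 -3.2165 -0.4092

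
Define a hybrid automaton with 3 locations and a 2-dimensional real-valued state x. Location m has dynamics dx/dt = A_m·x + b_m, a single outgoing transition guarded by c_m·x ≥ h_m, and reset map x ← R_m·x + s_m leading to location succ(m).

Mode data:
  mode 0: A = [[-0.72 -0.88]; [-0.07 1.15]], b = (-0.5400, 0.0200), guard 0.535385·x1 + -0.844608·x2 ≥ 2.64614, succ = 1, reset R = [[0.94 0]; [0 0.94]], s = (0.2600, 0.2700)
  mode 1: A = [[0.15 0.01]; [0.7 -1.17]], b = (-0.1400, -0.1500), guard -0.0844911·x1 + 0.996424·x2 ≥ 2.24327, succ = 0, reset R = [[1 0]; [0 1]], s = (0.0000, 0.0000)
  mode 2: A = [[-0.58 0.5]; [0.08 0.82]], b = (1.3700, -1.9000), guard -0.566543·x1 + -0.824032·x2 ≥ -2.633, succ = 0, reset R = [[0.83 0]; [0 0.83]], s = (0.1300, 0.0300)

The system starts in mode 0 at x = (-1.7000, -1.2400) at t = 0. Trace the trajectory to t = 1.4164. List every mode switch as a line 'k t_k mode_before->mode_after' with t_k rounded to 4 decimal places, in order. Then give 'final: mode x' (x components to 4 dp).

1 0.8533 0->1
final: 1 0.1245 -1.4197

Mode 0: guard c·x = 2.6461 hit at Δt = 0.8533 (t = 0.8533), x⁻ = (-0.0629, -3.1729) → reset → x⁺ = (0.2008, -2.7125), jump to mode 1
Mode 1: flow for 0.5631 to horizon, guard not reached → x = (0.1245, -1.4197)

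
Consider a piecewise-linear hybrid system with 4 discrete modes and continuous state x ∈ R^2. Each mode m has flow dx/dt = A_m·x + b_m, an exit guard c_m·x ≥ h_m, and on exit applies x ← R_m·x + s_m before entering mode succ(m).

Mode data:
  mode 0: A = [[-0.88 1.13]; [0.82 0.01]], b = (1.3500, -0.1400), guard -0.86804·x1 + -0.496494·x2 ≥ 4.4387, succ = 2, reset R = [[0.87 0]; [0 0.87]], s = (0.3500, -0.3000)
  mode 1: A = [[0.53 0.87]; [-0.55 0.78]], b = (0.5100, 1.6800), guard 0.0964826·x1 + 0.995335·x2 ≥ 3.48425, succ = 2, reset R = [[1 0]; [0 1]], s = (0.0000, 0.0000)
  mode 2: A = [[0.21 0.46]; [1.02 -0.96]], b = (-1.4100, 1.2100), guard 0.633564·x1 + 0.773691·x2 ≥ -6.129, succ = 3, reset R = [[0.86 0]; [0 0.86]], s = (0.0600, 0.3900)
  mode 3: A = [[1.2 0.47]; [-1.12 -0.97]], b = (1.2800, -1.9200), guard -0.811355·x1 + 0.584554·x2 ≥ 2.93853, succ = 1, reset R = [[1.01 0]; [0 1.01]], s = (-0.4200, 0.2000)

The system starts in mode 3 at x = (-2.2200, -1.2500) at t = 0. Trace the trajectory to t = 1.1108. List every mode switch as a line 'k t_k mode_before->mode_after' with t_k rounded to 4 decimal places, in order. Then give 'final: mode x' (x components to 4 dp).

1 0.5818 3->1
final: 1 -4.4745 2.8486

Mode 3: guard c·x = 2.9385 hit at Δt = 0.5818 (t = 0.5818), x⁻ = (-3.6860, -0.0891) → reset → x⁺ = (-4.1428, 0.1100), jump to mode 1
Mode 1: flow for 0.5290 to horizon, guard not reached → x = (-4.4745, 2.8486)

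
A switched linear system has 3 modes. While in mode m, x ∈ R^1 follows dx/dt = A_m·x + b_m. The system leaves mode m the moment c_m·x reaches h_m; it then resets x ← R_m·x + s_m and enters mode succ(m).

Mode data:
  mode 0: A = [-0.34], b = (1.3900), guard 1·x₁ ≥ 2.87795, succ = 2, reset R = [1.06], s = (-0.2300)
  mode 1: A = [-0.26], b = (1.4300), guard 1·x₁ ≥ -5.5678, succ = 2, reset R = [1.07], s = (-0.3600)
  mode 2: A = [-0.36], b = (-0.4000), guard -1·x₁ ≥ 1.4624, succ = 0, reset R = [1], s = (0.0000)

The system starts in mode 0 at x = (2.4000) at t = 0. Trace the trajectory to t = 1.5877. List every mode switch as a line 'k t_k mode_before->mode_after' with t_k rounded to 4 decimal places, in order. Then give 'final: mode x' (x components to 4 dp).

Mode 0: guard c·x = 2.8779 hit at Δt = 0.9789 (t = 0.9789), x⁻ = (2.8779) → reset → x⁺ = (2.8206), jump to mode 2
Mode 2: flow for 0.6088 to horizon, guard not reached → x = (2.0468)

1 0.9789 0->2
final: 2 2.0468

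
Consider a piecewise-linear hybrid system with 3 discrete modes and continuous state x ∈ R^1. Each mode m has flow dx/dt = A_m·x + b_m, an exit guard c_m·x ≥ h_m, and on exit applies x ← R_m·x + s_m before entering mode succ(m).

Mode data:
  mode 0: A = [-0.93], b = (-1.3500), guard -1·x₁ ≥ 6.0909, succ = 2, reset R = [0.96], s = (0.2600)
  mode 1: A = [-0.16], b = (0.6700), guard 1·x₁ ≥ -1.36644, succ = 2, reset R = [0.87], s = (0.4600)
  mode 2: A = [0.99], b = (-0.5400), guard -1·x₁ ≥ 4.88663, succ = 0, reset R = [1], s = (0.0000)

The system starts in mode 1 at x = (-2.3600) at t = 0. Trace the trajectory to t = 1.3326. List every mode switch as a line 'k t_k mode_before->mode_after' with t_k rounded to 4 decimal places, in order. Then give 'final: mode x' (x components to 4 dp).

1 1.0286 1->2
final: 2 -1.1763

Mode 1: guard c·x = -1.3664 hit at Δt = 1.0286 (t = 1.0286), x⁻ = (-1.3664) → reset → x⁺ = (-0.7288), jump to mode 2
Mode 2: flow for 0.3040 to horizon, guard not reached → x = (-1.1763)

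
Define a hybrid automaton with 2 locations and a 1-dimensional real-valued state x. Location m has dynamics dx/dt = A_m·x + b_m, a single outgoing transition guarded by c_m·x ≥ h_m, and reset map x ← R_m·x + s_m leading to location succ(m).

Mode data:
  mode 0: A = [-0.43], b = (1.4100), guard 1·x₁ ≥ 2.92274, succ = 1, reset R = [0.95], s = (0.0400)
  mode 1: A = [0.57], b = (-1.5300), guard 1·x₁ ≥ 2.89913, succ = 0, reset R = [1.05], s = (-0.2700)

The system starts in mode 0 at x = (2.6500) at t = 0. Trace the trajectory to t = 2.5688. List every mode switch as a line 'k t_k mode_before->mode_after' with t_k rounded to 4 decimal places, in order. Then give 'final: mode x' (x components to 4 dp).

1 1.3218 0->1
2 2.1718 1->0
final: 0 2.8533

Mode 0: guard c·x = 2.9227 hit at Δt = 1.3218 (t = 1.3218), x⁻ = (2.9227) → reset → x⁺ = (2.8166), jump to mode 1
Mode 1: guard c·x = 2.8991 hit at Δt = 0.8500 (t = 2.1718), x⁻ = (2.8991) → reset → x⁺ = (2.7741), jump to mode 0
Mode 0: flow for 0.3970 to horizon, guard not reached → x = (2.8533)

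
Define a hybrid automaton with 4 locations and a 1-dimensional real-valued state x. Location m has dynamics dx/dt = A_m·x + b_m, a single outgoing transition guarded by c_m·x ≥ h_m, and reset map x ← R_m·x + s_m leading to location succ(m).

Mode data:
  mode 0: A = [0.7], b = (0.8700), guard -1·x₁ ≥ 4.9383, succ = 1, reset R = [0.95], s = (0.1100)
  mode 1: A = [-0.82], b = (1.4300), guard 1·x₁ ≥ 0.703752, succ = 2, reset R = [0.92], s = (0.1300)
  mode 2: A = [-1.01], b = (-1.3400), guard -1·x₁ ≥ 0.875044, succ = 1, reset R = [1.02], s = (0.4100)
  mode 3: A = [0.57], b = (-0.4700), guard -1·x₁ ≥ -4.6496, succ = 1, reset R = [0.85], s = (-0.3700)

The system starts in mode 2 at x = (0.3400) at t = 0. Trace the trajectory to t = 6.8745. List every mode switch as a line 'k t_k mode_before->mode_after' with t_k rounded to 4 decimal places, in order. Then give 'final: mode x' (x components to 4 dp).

1 1.2927 2->1
2 2.2208 1->2
3 3.7443 2->1
4 4.6724 1->2
5 6.1958 2->1
final: 1 0.4677

Mode 2: guard c·x = 0.8750 hit at Δt = 1.2927 (t = 1.2927), x⁻ = (-0.8750) → reset → x⁺ = (-0.4825), jump to mode 1
Mode 1: guard c·x = 0.7038 hit at Δt = 0.9281 (t = 2.2208), x⁻ = (0.7038) → reset → x⁺ = (0.7775), jump to mode 2
Mode 2: guard c·x = 0.8750 hit at Δt = 1.5235 (t = 3.7443), x⁻ = (-0.8750) → reset → x⁺ = (-0.4825), jump to mode 1
Mode 1: guard c·x = 0.7038 hit at Δt = 0.9281 (t = 4.6724), x⁻ = (0.7038) → reset → x⁺ = (0.7775), jump to mode 2
Mode 2: guard c·x = 0.8750 hit at Δt = 1.5235 (t = 6.1958), x⁻ = (-0.8750) → reset → x⁺ = (-0.4825), jump to mode 1
Mode 1: flow for 0.6787 to horizon, guard not reached → x = (0.4677)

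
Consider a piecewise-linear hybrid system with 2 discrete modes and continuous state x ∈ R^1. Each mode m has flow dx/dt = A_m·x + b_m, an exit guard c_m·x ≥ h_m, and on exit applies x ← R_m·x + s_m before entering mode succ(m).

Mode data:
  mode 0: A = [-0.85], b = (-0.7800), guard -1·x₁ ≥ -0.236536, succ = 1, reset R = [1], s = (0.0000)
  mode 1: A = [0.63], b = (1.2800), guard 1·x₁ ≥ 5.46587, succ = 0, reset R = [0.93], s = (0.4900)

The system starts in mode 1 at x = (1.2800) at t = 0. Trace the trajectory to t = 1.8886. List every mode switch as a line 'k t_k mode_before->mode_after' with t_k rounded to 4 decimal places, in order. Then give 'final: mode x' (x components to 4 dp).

Mode 1: guard c·x = 5.4659 hit at Δt = 1.2970 (t = 1.2970), x⁻ = (5.4659) → reset → x⁺ = (5.5733), jump to mode 0
Mode 0: flow for 0.5916 to horizon, guard not reached → x = (3.0080)

1 1.2970 1->0
final: 0 3.0080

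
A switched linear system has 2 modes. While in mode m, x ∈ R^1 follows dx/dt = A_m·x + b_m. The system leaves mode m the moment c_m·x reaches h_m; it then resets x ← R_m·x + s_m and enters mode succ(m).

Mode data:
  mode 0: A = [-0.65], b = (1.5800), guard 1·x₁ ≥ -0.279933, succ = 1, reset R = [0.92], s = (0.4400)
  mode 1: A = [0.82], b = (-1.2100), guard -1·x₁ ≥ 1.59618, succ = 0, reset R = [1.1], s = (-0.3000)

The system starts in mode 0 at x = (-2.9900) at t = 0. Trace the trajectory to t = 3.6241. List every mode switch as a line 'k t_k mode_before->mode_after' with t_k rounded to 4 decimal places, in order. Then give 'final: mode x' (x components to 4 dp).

1 1.0662 0->1
2 2.1213 1->0
3 2.8965 0->1
final: 1 -0.8727

Mode 0: guard c·x = -0.2799 hit at Δt = 1.0662 (t = 1.0662), x⁻ = (-0.2799) → reset → x⁺ = (0.1825), jump to mode 1
Mode 1: guard c·x = 1.5962 hit at Δt = 1.0551 (t = 2.1213), x⁻ = (-1.5962) → reset → x⁺ = (-2.0558), jump to mode 0
Mode 0: guard c·x = -0.2799 hit at Δt = 0.7752 (t = 2.8965), x⁻ = (-0.2799) → reset → x⁺ = (0.1825), jump to mode 1
Mode 1: flow for 0.7276 to horizon, guard not reached → x = (-0.8727)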